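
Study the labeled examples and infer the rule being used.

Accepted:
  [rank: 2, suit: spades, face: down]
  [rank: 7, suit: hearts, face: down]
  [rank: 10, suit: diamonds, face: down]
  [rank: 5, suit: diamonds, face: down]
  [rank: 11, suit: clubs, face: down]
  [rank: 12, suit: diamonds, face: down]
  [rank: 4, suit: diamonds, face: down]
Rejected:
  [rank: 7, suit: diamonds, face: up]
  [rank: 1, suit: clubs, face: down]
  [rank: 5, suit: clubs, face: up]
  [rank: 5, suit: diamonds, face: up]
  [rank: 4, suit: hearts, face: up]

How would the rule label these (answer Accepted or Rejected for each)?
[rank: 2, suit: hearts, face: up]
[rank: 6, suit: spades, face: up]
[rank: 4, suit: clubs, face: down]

Rejected, Rejected, Accepted

The simplest hypothesis consistent with all the labels is: face is down AND rank ≥ 2.
[rank: 2, suit: hearts, face: up] — face is up, rank = 2, hence Rejected.
[rank: 6, suit: spades, face: up] — face is up, rank = 6, hence Rejected.
[rank: 4, suit: clubs, face: down] — face is down, rank = 4, hence Accepted.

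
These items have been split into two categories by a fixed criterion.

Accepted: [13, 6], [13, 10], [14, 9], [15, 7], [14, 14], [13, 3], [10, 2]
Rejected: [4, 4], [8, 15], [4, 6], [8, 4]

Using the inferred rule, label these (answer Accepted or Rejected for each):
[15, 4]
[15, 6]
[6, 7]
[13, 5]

Accepted, Accepted, Rejected, Accepted

The common property of the 'Accepted' items is: first ≥ 9. No 'Rejected' item has it.
[15, 4] — first 15, hence Accepted.
[15, 6] — first 15, hence Accepted.
[6, 7] — first 6, hence Rejected.
[13, 5] — first 13, hence Accepted.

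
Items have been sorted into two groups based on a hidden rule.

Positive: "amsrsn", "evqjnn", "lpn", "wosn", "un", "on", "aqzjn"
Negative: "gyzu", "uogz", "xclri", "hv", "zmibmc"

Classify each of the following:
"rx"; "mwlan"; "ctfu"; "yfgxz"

Negative, Positive, Negative, Negative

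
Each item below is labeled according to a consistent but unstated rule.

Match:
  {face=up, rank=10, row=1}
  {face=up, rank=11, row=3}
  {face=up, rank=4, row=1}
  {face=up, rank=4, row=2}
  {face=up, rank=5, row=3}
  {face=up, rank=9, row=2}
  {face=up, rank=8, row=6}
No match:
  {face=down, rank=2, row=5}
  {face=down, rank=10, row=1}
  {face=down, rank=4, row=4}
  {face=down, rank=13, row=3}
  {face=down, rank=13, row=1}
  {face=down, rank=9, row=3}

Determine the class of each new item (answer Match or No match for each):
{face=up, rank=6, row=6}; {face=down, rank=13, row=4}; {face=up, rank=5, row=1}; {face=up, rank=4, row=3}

The pattern is that an item is 'Match' exactly when: face is up.
{face=up, rank=6, row=6} — face is up, hence Match. {face=down, rank=13, row=4} — face is down, hence No match. {face=up, rank=5, row=1} — face is up, hence Match. {face=up, rank=4, row=3} — face is up, hence Match.

Match, No match, Match, Match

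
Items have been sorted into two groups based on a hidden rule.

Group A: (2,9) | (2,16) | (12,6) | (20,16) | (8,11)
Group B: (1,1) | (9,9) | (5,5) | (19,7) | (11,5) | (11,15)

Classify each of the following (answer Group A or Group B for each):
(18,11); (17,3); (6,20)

Group A, Group B, Group A

Every 'Group A' example satisfies: first is even. None of the 'Group B' examples do.
(18,11): first 18, has this property → Group A. (17,3): first 17, does not fit → Group B. (6,20): first 6, has this property → Group A.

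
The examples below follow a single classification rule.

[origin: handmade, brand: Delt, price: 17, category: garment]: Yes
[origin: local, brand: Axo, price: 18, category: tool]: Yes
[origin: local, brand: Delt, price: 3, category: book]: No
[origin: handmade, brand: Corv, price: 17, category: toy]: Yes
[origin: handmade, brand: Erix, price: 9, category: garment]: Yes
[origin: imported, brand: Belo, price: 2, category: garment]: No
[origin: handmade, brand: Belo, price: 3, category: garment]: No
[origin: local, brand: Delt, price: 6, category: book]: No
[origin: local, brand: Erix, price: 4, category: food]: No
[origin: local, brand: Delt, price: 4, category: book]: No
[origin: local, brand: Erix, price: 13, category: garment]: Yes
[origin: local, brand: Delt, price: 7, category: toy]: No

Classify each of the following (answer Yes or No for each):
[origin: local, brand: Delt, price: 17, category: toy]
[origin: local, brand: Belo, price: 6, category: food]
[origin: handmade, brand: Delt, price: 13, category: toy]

Yes, No, Yes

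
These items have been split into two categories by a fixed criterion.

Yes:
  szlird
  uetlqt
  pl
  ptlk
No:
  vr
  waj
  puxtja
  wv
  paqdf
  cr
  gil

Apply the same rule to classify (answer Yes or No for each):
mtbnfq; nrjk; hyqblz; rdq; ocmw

No, No, Yes, No, No

The classifier is using: even length AND contains 'l'.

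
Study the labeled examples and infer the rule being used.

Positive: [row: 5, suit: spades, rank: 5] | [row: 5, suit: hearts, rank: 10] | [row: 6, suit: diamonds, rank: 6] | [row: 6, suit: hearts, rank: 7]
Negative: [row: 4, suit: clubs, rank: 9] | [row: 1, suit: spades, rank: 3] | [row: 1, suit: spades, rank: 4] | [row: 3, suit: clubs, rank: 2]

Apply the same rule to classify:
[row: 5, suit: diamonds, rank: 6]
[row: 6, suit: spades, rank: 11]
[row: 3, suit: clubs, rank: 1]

Positive, Positive, Negative

All 'Positive' examples share one property — row ≥ 5 — and every 'Negative' example lacks it.
[row: 5, suit: diamonds, rank: 6] — row = 5, hence Positive.
[row: 6, suit: spades, rank: 11] — row = 6, hence Positive.
[row: 3, suit: clubs, rank: 1] — row = 3, hence Negative.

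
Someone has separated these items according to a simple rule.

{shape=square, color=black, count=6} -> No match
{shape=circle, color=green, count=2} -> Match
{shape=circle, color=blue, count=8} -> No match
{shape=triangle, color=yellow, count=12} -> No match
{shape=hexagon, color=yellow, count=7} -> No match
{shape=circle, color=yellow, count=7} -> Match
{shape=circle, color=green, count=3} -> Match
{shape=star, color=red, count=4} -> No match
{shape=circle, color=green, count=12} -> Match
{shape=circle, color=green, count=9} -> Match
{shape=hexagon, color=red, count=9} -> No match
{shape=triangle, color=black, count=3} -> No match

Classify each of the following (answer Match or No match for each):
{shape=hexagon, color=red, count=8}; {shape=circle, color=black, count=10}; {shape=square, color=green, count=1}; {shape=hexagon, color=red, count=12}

The simplest hypothesis consistent with all the labels is: shape is circle AND count ≠ 8.
{shape=hexagon, color=red, count=8}: shape is hexagon, count = 8 — fails the rule, so No match. {shape=circle, color=black, count=10}: shape is circle, count = 10 — satisfies this, so Match. {shape=square, color=green, count=1}: shape is square, count = 1 — fails the rule, so No match. {shape=hexagon, color=red, count=12}: shape is hexagon, count = 12 — fails the rule, so No match.

No match, Match, No match, No match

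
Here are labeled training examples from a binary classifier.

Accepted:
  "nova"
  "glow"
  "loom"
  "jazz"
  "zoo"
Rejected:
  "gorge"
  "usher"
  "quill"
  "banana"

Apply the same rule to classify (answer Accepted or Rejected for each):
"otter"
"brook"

Rejected, Rejected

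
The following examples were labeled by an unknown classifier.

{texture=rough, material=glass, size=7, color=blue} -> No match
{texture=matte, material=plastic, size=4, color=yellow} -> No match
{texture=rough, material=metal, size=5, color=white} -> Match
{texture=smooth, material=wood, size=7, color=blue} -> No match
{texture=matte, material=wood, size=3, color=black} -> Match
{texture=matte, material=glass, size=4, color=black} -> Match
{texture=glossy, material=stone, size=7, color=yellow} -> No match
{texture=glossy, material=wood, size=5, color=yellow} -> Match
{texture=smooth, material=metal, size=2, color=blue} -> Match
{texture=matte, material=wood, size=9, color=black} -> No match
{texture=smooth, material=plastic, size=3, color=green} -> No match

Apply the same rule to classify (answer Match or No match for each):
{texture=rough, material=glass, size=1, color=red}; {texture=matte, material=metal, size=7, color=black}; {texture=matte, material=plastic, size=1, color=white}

The classifier is using: material is not plastic AND size ≤ 5.
Match: {texture=rough, material=glass, size=1, color=red}, since material is glass, size = 1. No match: {texture=matte, material=metal, size=7, color=black}, since material is metal, size = 7. No match: {texture=matte, material=plastic, size=1, color=white}, since material is plastic, size = 1.

Match, No match, No match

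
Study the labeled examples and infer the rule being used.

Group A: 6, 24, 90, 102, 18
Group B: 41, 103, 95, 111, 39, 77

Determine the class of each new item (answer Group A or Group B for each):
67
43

Group B, Group B

The common property of the 'Group A' items is: even. No 'Group B' item has it.
67: 67 is odd — doesn't qualify, so Group B. 43: 43 is odd — doesn't qualify, so Group B.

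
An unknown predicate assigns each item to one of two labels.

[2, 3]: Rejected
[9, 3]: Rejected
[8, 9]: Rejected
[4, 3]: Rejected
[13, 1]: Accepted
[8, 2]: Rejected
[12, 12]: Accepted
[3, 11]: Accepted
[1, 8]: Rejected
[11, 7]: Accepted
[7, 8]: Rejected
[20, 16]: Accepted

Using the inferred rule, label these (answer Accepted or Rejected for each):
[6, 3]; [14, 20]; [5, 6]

Rejected, Accepted, Rejected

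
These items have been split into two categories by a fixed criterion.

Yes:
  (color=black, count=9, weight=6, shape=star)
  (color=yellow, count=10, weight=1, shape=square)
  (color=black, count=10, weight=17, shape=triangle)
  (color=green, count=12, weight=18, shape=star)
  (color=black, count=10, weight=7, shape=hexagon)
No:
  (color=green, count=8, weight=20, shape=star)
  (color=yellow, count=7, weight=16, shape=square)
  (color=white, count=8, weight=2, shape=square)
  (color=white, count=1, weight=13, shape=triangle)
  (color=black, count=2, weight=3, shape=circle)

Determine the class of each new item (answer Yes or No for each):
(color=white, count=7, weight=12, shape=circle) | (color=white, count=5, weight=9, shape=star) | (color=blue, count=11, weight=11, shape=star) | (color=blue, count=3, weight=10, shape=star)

No, No, Yes, No

The pattern is that an item is 'Yes' exactly when: count ≥ 9.
(color=white, count=7, weight=12, shape=circle): count = 7, does not pass → No. (color=white, count=5, weight=9, shape=star): count = 5, does not pass → No. (color=blue, count=11, weight=11, shape=star): count = 11, checks out → Yes. (color=blue, count=3, weight=10, shape=star): count = 3, does not pass → No.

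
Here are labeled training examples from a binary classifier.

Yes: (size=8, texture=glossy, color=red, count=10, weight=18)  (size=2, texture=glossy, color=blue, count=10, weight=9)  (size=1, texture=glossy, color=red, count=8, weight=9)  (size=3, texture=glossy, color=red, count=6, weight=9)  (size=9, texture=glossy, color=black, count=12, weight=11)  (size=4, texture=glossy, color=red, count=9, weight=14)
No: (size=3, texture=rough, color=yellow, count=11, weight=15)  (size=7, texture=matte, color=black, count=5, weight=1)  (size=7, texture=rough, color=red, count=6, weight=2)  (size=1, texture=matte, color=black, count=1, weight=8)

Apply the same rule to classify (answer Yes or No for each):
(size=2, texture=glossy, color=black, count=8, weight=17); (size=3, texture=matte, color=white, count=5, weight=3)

Yes, No

The classifier is using: texture is glossy.
(size=2, texture=glossy, color=black, count=8, weight=17) — texture is glossy, hence Yes. (size=3, texture=matte, color=white, count=5, weight=3) — texture is matte, hence No.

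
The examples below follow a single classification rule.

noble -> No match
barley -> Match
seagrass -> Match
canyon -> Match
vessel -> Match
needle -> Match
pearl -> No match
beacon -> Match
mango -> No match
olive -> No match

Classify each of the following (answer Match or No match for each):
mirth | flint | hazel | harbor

No match, No match, No match, Match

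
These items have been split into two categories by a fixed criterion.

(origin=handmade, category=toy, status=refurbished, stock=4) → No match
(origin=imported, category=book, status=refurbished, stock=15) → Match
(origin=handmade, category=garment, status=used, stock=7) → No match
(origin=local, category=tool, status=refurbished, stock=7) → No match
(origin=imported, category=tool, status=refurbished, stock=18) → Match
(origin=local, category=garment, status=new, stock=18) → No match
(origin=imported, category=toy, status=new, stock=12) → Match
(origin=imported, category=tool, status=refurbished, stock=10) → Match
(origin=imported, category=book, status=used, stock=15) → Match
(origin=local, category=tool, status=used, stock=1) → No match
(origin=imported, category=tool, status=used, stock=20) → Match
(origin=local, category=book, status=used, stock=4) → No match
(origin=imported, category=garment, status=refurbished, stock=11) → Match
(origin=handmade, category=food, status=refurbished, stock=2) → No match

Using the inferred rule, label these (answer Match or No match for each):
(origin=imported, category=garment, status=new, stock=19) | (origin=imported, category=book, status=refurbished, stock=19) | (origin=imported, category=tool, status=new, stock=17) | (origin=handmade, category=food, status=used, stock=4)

Every 'Match' example satisfies: origin is imported. None of the 'No match' examples do.
(origin=imported, category=garment, status=new, stock=19): Match (origin is imported). (origin=imported, category=book, status=refurbished, stock=19): Match (origin is imported). (origin=imported, category=tool, status=new, stock=17): Match (origin is imported). (origin=handmade, category=food, status=used, stock=4): No match (origin is handmade).

Match, Match, Match, No match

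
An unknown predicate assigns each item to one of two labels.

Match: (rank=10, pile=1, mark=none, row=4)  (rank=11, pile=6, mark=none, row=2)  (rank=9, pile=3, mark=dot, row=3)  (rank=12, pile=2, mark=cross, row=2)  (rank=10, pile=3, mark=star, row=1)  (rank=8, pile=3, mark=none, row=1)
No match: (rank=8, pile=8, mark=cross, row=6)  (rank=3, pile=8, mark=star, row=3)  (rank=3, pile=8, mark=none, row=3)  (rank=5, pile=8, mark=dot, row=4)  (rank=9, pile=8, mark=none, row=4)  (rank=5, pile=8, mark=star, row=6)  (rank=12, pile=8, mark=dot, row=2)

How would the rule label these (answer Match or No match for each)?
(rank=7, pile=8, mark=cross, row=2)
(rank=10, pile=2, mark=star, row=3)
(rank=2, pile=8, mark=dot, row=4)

No match, Match, No match

The pattern is that an item is 'Match' exactly when: pile ≤ 6.
(rank=7, pile=8, mark=cross, row=2) — pile = 8, hence No match. (rank=10, pile=2, mark=star, row=3) — pile = 2, hence Match. (rank=2, pile=8, mark=dot, row=4) — pile = 8, hence No match.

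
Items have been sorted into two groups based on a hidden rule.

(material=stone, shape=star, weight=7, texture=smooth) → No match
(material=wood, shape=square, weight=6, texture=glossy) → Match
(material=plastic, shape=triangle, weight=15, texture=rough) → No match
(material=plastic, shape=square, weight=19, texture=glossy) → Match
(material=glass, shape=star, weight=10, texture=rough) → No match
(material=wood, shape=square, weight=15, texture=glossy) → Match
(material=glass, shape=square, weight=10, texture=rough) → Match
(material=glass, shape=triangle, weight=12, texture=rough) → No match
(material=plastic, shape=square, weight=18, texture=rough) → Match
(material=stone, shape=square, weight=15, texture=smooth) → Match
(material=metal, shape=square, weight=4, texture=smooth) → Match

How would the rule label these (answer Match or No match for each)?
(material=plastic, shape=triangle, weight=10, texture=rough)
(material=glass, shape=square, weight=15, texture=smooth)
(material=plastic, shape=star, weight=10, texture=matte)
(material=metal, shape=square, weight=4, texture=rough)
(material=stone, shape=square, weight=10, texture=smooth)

No match, Match, No match, Match, Match

Checking candidate rules against both groups, what survives is: shape is square.
(material=plastic, shape=triangle, weight=10, texture=rough): shape is triangle — does not satisfy this, so No match.
(material=glass, shape=square, weight=15, texture=smooth): shape is square — satisfies this, so Match.
(material=plastic, shape=star, weight=10, texture=matte): shape is star — does not satisfy this, so No match.
(material=metal, shape=square, weight=4, texture=rough): shape is square — satisfies this, so Match.
(material=stone, shape=square, weight=10, texture=smooth): shape is square — satisfies this, so Match.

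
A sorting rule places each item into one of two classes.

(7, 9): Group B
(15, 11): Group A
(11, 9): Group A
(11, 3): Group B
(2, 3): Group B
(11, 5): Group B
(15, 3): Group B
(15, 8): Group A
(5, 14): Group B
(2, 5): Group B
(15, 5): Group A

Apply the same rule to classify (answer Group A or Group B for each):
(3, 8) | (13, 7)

Group B, Group A

The pattern is that an item is 'Group A' exactly when: sum ≥ 20.
(3, 8) — 3+8 = 11, hence Group B.
(13, 7) — 13+7 = 20, hence Group A.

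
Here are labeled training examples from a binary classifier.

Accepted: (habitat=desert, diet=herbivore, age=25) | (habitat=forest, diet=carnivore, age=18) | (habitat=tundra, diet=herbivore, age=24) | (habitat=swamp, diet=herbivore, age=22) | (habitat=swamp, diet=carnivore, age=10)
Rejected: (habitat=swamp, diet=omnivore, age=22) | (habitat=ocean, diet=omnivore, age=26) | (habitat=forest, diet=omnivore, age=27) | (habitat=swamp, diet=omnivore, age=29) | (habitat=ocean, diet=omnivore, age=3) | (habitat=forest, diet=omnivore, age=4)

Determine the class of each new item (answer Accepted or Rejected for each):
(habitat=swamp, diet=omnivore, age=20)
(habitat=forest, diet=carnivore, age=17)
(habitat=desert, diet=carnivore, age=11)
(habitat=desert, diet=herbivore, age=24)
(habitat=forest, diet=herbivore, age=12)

Rejected, Accepted, Accepted, Accepted, Accepted

One predicate separates the groups cleanly: diet is not omnivore.
(habitat=swamp, diet=omnivore, age=20) — diet is omnivore, hence Rejected. (habitat=forest, diet=carnivore, age=17) — diet is carnivore, hence Accepted. (habitat=desert, diet=carnivore, age=11) — diet is carnivore, hence Accepted. (habitat=desert, diet=herbivore, age=24) — diet is herbivore, hence Accepted. (habitat=forest, diet=herbivore, age=12) — diet is herbivore, hence Accepted.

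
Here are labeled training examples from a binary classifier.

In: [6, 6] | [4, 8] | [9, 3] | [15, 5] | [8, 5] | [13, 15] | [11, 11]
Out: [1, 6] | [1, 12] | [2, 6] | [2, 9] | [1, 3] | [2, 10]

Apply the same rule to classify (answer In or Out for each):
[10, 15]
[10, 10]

In, In

The pattern is that an item is 'In' exactly when: first ≥ 3.
[10, 15]: first 10, checks out → In. [10, 10]: first 10, checks out → In.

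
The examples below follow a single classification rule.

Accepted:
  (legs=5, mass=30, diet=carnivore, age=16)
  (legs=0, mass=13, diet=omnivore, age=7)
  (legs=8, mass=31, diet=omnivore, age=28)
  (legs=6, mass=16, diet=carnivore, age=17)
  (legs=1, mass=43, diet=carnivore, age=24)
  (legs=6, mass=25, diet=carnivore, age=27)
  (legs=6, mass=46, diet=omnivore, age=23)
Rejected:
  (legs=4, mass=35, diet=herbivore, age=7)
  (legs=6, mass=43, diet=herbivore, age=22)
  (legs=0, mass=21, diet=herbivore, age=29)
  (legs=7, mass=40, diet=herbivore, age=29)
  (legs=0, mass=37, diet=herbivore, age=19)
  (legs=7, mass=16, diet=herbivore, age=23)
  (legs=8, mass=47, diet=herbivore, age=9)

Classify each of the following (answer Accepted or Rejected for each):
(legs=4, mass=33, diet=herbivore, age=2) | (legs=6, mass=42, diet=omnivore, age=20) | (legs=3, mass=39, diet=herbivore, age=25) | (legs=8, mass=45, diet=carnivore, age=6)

Rejected, Accepted, Rejected, Accepted

Rule: diet is not herbivore. This holds for each 'Accepted' example and fails for each 'Rejected' one.
(legs=4, mass=33, diet=herbivore, age=2) → diet is herbivore → Rejected.
(legs=6, mass=42, diet=omnivore, age=20) → diet is omnivore → Accepted.
(legs=3, mass=39, diet=herbivore, age=25) → diet is herbivore → Rejected.
(legs=8, mass=45, diet=carnivore, age=6) → diet is carnivore → Accepted.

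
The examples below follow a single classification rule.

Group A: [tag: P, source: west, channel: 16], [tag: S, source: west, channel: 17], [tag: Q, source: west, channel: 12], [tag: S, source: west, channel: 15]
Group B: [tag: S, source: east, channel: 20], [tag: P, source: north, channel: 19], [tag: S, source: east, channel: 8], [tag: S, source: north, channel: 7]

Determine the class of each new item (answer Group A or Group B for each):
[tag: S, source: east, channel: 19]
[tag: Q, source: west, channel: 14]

The pattern is that an item is 'Group A' exactly when: source is west.
[tag: S, source: east, channel: 19]: source is east — doesn't qualify, so Group B. [tag: Q, source: west, channel: 14]: source is west — qualifies, so Group A.

Group B, Group A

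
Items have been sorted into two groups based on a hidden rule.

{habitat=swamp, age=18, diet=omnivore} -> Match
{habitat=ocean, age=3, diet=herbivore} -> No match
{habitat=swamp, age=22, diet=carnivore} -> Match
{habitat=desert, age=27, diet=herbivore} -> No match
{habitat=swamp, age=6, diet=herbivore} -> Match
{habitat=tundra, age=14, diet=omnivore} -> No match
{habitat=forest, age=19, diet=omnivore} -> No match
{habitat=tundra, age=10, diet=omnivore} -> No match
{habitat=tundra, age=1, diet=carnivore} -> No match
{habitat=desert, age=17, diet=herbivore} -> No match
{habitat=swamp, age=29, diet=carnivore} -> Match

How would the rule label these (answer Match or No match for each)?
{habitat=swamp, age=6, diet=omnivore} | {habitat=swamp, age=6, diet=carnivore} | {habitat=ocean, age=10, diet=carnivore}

Match, Match, No match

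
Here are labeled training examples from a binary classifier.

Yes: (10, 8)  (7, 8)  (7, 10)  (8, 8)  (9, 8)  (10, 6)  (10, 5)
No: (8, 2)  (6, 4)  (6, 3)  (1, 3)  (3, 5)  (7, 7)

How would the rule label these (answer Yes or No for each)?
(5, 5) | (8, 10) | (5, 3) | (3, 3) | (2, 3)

No, Yes, No, No, No

The classifier is using: sum ≥ 15.
(5, 5): 5+5 = 10 — doesn't qualify, so No. (8, 10): 8+10 = 18 — satisfies this, so Yes. (5, 3): 5+3 = 8 — doesn't qualify, so No. (3, 3): 3+3 = 6 — doesn't qualify, so No. (2, 3): 2+3 = 5 — doesn't qualify, so No.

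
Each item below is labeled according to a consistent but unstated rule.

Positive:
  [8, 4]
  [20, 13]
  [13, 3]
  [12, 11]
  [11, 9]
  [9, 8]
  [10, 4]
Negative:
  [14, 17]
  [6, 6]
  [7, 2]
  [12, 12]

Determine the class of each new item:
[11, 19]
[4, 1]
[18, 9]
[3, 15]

Negative, Negative, Positive, Negative

One predicate separates the groups cleanly: first > second AND sum ≥ 12.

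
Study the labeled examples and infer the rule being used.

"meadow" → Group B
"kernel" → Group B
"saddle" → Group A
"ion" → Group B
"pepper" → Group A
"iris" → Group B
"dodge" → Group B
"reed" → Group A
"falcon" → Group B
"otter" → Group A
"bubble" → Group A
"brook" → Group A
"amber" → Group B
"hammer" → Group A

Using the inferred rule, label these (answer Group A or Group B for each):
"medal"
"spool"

Group B, Group A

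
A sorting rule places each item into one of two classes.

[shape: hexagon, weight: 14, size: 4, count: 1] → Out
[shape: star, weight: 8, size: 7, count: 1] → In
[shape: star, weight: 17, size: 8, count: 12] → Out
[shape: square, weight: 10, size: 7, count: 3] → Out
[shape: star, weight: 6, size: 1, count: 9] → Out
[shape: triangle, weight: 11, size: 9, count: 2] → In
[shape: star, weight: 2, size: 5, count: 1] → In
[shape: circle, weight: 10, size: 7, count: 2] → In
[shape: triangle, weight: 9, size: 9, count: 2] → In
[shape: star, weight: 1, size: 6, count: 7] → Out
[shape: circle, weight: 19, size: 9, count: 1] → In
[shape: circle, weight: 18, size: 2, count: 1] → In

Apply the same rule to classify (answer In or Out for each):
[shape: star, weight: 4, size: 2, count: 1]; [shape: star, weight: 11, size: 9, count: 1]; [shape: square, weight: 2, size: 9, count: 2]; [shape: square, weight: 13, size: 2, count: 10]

In, In, In, Out

The common property of the 'In' items is: size ≠ 4 AND count ≤ 2. No 'Out' item has it.
In: [shape: star, weight: 4, size: 2, count: 1], since size = 2, count = 1.
In: [shape: star, weight: 11, size: 9, count: 1], since size = 9, count = 1.
In: [shape: square, weight: 2, size: 9, count: 2], since size = 9, count = 2.
Out: [shape: square, weight: 13, size: 2, count: 10], since size = 2, count = 10.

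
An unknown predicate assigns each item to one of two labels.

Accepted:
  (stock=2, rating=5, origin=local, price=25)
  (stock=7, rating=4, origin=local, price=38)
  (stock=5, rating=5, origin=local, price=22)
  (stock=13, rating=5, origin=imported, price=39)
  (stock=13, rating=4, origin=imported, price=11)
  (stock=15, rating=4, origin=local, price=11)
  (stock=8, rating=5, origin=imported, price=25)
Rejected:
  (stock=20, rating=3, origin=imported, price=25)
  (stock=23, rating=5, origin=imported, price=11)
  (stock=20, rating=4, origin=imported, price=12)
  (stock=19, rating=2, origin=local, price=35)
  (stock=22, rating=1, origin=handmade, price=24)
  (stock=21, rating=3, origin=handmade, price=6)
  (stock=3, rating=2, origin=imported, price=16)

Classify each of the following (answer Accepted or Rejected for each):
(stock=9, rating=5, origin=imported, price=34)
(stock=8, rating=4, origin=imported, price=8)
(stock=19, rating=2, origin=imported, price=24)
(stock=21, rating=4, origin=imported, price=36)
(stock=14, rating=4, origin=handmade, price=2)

All 'Accepted' examples share one property — rating ≥ 3 AND stock ≤ 15 — and every 'Rejected' example lacks it.

Accepted, Accepted, Rejected, Rejected, Accepted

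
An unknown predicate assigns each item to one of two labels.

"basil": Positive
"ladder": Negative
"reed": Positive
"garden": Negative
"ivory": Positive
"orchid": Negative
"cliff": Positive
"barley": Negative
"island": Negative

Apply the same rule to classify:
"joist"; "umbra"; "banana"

Positive, Positive, Negative

All 'Positive' examples share one property — length ≤ 5 — and every 'Negative' example lacks it.
"joist": length 5, qualifies → Positive.
"umbra": length 5, qualifies → Positive.
"banana": length 6, does not pass → Negative.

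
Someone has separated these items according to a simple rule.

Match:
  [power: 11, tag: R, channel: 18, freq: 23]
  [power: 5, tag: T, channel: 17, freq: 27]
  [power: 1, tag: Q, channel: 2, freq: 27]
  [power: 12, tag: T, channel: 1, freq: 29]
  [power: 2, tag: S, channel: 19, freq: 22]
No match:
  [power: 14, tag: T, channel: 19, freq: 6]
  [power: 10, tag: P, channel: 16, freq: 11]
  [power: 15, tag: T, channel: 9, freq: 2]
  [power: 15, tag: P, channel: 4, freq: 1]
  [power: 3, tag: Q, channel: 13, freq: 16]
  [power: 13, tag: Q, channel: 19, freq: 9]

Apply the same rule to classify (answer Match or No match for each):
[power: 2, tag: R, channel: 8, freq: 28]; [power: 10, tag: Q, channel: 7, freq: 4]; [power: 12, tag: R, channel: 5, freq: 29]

The simplest hypothesis consistent with all the labels is: freq ≥ 22.
[power: 2, tag: R, channel: 8, freq: 28]: Match (freq = 28).
[power: 10, tag: Q, channel: 7, freq: 4]: No match (freq = 4).
[power: 12, tag: R, channel: 5, freq: 29]: Match (freq = 29).

Match, No match, Match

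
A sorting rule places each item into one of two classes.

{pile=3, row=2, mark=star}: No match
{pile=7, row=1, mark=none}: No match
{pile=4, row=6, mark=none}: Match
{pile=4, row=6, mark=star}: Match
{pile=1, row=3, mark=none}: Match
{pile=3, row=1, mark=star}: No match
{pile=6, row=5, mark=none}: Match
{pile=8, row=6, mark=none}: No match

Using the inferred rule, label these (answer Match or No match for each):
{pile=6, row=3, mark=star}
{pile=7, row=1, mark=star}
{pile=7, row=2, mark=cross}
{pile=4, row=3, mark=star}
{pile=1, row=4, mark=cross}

Match, No match, No match, Match, Match

The distinguishing property — row ≥ 3 AND pile ≤ 6 — holds for all the 'Match' cases and none of the 'No match' cases.
{pile=6, row=3, mark=star} — row = 3, pile = 6, hence Match.
{pile=7, row=1, mark=star} — row = 1, pile = 7, hence No match.
{pile=7, row=2, mark=cross} — row = 2, pile = 7, hence No match.
{pile=4, row=3, mark=star} — row = 3, pile = 4, hence Match.
{pile=1, row=4, mark=cross} — row = 4, pile = 1, hence Match.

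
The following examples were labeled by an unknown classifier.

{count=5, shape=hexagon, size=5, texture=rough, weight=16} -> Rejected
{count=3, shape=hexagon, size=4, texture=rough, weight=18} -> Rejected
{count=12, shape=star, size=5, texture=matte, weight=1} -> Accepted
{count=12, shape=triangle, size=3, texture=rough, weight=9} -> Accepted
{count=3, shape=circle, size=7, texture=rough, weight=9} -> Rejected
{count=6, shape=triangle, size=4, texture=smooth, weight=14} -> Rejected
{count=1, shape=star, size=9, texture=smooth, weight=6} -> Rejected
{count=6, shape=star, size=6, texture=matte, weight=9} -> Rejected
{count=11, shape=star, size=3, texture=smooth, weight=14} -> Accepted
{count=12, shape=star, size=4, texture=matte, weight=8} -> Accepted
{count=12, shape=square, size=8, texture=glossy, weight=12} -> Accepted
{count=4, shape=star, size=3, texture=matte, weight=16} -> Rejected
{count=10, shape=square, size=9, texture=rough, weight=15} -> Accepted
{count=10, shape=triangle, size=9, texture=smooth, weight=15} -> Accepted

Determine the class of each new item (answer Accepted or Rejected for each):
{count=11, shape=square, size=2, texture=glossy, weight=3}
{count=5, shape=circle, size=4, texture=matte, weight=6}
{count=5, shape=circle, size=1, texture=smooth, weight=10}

Every 'Accepted' example satisfies: count ≥ 10. None of the 'Rejected' examples do.
{count=11, shape=square, size=2, texture=glossy, weight=3}: count = 11 — satisfies this, so Accepted. {count=5, shape=circle, size=4, texture=matte, weight=6}: count = 5 — fails this test, so Rejected. {count=5, shape=circle, size=1, texture=smooth, weight=10}: count = 5 — fails this test, so Rejected.

Accepted, Rejected, Rejected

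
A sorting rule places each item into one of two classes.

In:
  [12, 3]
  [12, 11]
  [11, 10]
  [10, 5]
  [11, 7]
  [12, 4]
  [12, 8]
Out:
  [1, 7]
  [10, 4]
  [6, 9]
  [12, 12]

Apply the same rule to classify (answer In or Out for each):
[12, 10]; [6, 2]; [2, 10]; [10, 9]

In, Out, Out, In

'In' ⟺ first > second AND sum ≥ 15.
[12, 10]: 12 > 10, 12+10 = 22 — has this property, so In.
[6, 2]: 6 > 2, 6+2 = 8 — does not satisfy this, so Out.
[2, 10]: 2 < 10, 2+10 = 12 — does not satisfy this, so Out.
[10, 9]: 10 > 9, 10+9 = 19 — has this property, so In.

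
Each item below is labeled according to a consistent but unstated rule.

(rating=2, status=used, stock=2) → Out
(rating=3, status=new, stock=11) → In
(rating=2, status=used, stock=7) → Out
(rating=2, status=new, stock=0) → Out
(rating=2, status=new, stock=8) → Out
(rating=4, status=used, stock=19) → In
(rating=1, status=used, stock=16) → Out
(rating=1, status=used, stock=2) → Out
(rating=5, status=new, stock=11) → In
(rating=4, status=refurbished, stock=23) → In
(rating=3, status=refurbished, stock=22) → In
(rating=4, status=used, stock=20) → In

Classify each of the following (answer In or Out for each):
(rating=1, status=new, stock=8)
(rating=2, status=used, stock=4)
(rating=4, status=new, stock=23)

Out, Out, In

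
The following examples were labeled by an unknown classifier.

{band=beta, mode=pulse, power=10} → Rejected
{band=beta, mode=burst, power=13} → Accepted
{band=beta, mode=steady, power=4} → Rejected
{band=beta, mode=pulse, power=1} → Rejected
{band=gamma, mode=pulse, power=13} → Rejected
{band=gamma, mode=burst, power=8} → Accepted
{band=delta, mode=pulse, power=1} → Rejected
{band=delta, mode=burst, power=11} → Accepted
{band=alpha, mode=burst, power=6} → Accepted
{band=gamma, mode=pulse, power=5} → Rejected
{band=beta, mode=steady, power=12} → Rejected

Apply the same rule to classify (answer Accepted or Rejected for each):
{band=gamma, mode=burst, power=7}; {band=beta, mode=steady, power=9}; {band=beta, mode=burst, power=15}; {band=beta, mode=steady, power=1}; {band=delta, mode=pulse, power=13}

Accepted, Rejected, Accepted, Rejected, Rejected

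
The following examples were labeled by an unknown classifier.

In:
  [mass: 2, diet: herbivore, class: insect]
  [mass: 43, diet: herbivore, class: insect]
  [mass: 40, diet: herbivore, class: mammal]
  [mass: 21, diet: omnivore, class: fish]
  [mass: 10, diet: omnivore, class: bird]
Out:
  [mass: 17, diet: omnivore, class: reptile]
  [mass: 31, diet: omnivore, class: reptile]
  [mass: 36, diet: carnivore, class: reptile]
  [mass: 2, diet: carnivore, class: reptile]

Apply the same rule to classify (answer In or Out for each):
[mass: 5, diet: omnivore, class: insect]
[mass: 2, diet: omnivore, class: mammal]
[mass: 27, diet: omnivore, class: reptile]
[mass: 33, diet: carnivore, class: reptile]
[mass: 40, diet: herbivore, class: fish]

In, In, Out, Out, In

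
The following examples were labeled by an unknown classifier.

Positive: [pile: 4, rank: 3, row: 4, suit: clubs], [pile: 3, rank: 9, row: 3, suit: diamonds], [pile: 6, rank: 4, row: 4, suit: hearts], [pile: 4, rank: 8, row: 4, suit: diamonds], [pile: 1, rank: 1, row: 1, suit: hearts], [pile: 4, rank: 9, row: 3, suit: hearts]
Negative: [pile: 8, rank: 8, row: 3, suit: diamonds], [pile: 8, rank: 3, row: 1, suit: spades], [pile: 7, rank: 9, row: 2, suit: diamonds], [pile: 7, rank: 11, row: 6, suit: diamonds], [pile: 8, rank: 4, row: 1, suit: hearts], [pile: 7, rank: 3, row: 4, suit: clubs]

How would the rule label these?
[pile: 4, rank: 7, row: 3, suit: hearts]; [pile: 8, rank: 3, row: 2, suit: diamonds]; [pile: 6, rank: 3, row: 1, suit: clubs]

Positive, Negative, Positive

The distinguishing property — pile ≤ 6 — holds for all the 'Positive' cases and none of the 'Negative' cases.
Positive: [pile: 4, rank: 7, row: 3, suit: hearts], since pile = 4. Negative: [pile: 8, rank: 3, row: 2, suit: diamonds], since pile = 8. Positive: [pile: 6, rank: 3, row: 1, suit: clubs], since pile = 6.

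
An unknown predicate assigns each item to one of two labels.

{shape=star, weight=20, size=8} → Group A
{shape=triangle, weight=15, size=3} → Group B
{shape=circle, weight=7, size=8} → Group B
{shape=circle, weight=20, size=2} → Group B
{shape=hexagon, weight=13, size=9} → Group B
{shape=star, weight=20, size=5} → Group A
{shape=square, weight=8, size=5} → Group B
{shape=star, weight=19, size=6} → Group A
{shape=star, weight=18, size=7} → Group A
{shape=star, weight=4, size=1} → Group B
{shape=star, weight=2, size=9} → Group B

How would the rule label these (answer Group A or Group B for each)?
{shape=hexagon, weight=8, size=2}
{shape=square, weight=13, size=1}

One predicate separates the groups cleanly: shape is star AND weight ≥ 7.
{shape=hexagon, weight=8, size=2}: shape is hexagon, weight = 8 — doesn't qualify, so Group B.
{shape=square, weight=13, size=1}: shape is square, weight = 13 — doesn't qualify, so Group B.

Group B, Group B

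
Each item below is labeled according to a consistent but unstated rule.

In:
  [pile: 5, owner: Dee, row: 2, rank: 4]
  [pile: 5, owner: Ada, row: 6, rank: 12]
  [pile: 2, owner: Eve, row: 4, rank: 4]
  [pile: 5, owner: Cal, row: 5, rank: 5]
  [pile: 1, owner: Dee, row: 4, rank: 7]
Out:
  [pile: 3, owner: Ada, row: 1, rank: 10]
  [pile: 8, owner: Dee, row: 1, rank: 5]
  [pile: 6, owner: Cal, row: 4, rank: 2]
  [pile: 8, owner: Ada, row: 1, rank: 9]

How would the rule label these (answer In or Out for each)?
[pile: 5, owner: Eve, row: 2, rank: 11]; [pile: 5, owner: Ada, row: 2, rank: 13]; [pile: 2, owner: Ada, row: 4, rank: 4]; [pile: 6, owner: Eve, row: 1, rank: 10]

In, In, In, Out

One predicate separates the groups cleanly: row ≥ 2 AND pile ≤ 5.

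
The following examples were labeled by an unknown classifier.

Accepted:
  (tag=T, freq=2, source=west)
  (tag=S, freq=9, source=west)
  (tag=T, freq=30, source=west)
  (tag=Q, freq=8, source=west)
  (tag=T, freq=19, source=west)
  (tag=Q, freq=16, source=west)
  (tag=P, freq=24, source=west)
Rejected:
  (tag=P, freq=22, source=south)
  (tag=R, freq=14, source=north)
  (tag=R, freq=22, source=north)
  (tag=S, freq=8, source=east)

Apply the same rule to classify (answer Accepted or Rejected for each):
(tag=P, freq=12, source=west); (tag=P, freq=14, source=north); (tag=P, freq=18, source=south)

Comparing the two groups points to one rule — source is west.

Accepted, Rejected, Rejected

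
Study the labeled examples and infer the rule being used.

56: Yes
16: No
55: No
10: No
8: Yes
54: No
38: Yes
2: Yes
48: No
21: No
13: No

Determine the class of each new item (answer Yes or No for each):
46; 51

No, No

The distinguishing property — ≡ 2 (mod 3) — holds for all the 'Yes' cases and none of the 'No' cases.
46: 46 mod 3 = 1, fails this test → No.
51: 51 mod 3 = 0, fails this test → No.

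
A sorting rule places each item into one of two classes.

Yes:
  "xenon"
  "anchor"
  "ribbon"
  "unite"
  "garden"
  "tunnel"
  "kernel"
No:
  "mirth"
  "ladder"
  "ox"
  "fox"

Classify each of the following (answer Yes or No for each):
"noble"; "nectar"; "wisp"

One predicate separates the groups cleanly: contains 'n'.
"noble": has 'n' — meets the rule, so Yes.
"nectar": has 'n' — meets the rule, so Yes.
"wisp": no 'n' — fails this test, so No.

Yes, Yes, No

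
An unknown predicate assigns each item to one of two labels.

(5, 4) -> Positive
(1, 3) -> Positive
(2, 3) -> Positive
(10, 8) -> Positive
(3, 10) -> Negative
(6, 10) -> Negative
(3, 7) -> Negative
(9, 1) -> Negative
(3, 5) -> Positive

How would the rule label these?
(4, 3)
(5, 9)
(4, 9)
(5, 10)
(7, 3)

Positive, Negative, Negative, Negative, Negative

All 'Positive' examples share one property — |first − second| ≤ 2 — and every 'Negative' example lacks it.
(4, 3): Positive (|4−3| = 1). (5, 9): Negative (|5−9| = 4). (4, 9): Negative (|4−9| = 5). (5, 10): Negative (|5−10| = 5). (7, 3): Negative (|7−3| = 4).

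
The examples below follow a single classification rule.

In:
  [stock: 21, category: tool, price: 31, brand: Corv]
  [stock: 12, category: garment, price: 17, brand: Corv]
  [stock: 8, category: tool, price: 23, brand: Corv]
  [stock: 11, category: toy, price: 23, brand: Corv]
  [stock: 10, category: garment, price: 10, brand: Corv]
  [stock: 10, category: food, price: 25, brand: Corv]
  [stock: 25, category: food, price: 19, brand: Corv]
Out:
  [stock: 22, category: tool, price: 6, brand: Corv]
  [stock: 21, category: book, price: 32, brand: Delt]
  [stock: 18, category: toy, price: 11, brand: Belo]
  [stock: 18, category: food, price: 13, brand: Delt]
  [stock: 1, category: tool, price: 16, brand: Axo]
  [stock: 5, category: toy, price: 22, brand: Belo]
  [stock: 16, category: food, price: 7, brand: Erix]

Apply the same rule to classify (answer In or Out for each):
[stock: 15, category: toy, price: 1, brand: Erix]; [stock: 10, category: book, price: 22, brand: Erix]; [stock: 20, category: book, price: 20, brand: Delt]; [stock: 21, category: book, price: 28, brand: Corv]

Rule: brand is Corv AND price ≥ 7. This holds for each 'In' example and fails for each 'Out' one.
[stock: 15, category: toy, price: 1, brand: Erix]: Out (brand is Erix, price = 1). [stock: 10, category: book, price: 22, brand: Erix]: Out (brand is Erix, price = 22). [stock: 20, category: book, price: 20, brand: Delt]: Out (brand is Delt, price = 20). [stock: 21, category: book, price: 28, brand: Corv]: In (brand is Corv, price = 28).

Out, Out, Out, In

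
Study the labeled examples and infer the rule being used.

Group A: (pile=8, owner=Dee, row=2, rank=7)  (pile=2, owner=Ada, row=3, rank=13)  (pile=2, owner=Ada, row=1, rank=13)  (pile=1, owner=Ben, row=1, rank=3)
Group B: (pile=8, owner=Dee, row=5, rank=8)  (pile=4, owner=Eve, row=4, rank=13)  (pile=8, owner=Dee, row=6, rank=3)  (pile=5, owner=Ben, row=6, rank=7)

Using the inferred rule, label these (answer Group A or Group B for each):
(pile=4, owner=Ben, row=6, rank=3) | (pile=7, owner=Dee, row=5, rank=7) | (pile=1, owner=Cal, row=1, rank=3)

Group B, Group B, Group A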